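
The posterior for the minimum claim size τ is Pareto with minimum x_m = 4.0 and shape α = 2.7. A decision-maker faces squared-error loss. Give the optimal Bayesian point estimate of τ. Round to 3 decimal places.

The Pareto density is strictly decreasing on [x_m, ∞), so the mode is x_m = 4.000.
Mean = α·x_m/(α−1) = 2.7·4.0/1.7 = 6.353.
Squared-error loss ⇒ the optimal estimator is the posterior mean.

6.353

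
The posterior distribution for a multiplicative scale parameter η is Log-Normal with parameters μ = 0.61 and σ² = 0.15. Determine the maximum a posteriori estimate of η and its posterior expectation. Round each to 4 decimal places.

Mode = exp(μ − σ²) = exp(0.46) = 1.5841.
Mean = exp(μ + σ²/2) = exp(0.685) = 1.9838.

MAP = 1.5841, posterior mean = 1.9838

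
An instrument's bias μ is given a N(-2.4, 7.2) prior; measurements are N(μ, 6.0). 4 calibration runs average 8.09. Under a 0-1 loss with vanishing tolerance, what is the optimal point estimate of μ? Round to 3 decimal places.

Posterior for μ is Normal. Precision-weighted mean: (1/7.2·-2.4 + 4/6.0·8.09) / (1/7.2 + 4/6.0) = 6.281.
A Normal posterior is symmetric, so mode = mean.
This is the posterior mode — the MAP estimate.

6.281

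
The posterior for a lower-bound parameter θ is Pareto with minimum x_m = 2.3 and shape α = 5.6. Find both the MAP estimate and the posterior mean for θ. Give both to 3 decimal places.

The Pareto density is strictly decreasing on [x_m, ∞), so the mode is x_m = 2.300.
Mean = α·x_m/(α−1) = 5.6·2.3/4.6 = 2.800.
Mean > mode: the posterior has a right tail.

MAP = 2.300; posterior mean = 2.800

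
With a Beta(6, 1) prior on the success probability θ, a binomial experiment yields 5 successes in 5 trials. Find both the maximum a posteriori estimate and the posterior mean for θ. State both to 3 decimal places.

Posterior: Beta(6+5, 1+0) = Beta(11, 1).
Since β = 1 ≤ 1 and α > 1, the Beta density is monotone increasing on [0,1]; the mode is at 1.
Mean = 11/(11+1) = 0.917.

MAP: 1.000. Posterior mean: 0.917.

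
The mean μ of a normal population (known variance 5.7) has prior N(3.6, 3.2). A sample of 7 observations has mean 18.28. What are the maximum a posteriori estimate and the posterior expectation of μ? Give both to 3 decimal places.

maximum a posteriori estimate = 15.302, posterior expectation = 15.302

Posterior for μ is Normal. Precision-weighted mean: (1/3.2·3.6 + 7/5.7·18.28) / (1/3.2 + 7/5.7) = 15.302.
A Normal posterior is symmetric, so mode = mean.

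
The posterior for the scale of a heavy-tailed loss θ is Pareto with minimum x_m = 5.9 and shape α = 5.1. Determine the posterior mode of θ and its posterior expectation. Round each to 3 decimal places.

MAP = 5.900; posterior mean = 7.339

The Pareto density is strictly decreasing on [x_m, ∞), so the mode is x_m = 5.900.
Mean = α·x_m/(α−1) = 5.1·5.9/4.1 = 7.339.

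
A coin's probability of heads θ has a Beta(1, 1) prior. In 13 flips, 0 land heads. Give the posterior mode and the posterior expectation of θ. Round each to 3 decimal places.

Posterior: Beta(1+0, 1+13) = Beta(1, 14).
Since α = 1 ≤ 1 and β > 1, the Beta density is monotone decreasing on [0,1]; the mode is at 0.
Mean = 1/(1+14) = 0.067.

θ_MAP = 0.000, E[θ|data] = 0.067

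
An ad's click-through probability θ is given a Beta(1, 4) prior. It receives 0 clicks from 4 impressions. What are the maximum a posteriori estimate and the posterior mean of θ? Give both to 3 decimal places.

Posterior: Beta(1+0, 4+4) = Beta(1, 8).
Since α = 1 ≤ 1 and β > 1, the Beta density is monotone decreasing on [0,1]; the mode is at 0.
Mean = 1/(1+8) = 0.111.
The mean is pulled above the mode by the posterior's right skew.

MAP: 0.000. Posterior mean: 0.111.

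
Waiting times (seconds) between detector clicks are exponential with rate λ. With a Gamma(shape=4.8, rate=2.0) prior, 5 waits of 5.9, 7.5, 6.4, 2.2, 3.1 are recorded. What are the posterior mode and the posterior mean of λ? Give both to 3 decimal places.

MAP = 0.325; posterior mean = 0.362

Σ times = 25.1. Posterior: Gamma(shape = 4.8+5 = 9.8, rate = 2.0+25.1 = 27.1).
Mode = (α−1)/β = 8.8/27.1 = 0.325.
Mean = α/β = 9.8/27.1 = 0.362.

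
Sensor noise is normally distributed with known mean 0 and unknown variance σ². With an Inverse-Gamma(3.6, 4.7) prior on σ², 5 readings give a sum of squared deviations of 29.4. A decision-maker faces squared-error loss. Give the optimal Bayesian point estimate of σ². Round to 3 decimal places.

3.804

Posterior: Inverse-Gamma(shape = 3.6+5/2 = 6.1, scale = 4.7+29.4/2 = 19.4).
Mode = β/(α+1) = 19.4/7.1 = 2.732.
Mean = β/(α−1) = 19.4/5.1 = 3.804.
Squared-error loss ⇒ the optimal estimator is the posterior mean.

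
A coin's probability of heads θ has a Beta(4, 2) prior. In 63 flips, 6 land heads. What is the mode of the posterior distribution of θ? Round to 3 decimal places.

0.134

Posterior: Beta(4+6, 2+57) = Beta(10, 59).
Mode = (10−1)/(10+59−2) = 9/67 = 0.134.
Mean = 10/(10+59) = 10/69 = 0.145.
This is the posterior mode — the MAP estimate.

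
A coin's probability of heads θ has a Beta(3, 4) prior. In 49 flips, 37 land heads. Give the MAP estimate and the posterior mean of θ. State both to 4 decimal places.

Posterior: Beta(3+37, 4+12) = Beta(40, 16).
Mode = (40−1)/(40+16−2) = 39/54 = 0.7222.
Mean = 40/(40+16) = 40/56 = 0.7143.
Left-skewed posterior ⇒ mean < mode.

MAP: 0.7222. Posterior mean: 0.7143.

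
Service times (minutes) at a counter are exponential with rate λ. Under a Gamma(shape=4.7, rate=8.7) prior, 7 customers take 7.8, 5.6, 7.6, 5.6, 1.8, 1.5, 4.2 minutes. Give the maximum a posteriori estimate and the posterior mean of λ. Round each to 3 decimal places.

Σ times = 34.1. Posterior: Gamma(shape = 4.7+7 = 11.7, rate = 8.7+34.1 = 42.8).
Mode = (α−1)/β = 10.7/42.8 = 0.250.
Mean = α/β = 11.7/42.8 = 0.273.
Right-skewed posterior ⇒ mode < mean.

MAP = 0.250, posterior mean = 0.273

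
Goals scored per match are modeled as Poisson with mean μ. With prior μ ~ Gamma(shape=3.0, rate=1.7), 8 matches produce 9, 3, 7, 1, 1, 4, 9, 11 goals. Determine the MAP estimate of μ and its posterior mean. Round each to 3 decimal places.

μ_MAP = 4.845, E[μ|data] = 4.948

Σ counts = 45. Posterior: Gamma(shape = 3.0+45 = 48.0, rate = 1.7+8 = 9.7).
Mode = (α−1)/β = 47.0/9.7 = 4.845.
Mean = α/β = 48.0/9.7 = 4.948.
The posterior is right-skewed, so the mean exceeds the mode.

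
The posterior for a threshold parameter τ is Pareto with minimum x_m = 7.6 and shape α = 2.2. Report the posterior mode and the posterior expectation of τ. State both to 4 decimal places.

The Pareto density is strictly decreasing on [x_m, ∞), so the mode is x_m = 7.6000.
Mean = α·x_m/(α−1) = 2.2·7.6/1.2 = 13.9333.
The posterior is right-skewed, so the mean exceeds the mode.

MAP: 7.6000. Posterior mean: 13.9333.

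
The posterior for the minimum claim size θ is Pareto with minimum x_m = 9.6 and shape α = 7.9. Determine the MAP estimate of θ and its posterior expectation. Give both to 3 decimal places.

The Pareto density is strictly decreasing on [x_m, ∞), so the mode is x_m = 9.600.
Mean = α·x_m/(α−1) = 7.9·9.6/6.9 = 10.991.

MAP: 9.600. Posterior mean: 10.991.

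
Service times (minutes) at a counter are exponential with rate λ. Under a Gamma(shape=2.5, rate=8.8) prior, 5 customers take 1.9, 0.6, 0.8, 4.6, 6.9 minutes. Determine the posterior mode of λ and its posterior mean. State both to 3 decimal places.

posterior mode = 0.275, posterior mean = 0.318

Σ times = 14.8. Posterior: Gamma(shape = 2.5+5 = 7.5, rate = 8.8+14.8 = 23.6).
Mode = (α−1)/β = 6.5/23.6 = 0.275.
Mean = α/β = 7.5/23.6 = 0.318.
The mean is pulled above the mode by the posterior's right skew.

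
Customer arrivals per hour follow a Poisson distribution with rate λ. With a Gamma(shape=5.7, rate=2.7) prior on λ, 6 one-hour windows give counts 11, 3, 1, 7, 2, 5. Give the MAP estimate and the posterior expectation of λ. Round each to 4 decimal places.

MAP = 3.8736, posterior mean = 3.9885

Σ counts = 29. Posterior: Gamma(shape = 5.7+29 = 34.7, rate = 2.7+6 = 8.7).
Mode = (α−1)/β = 33.7/8.7 = 3.8736.
Mean = α/β = 34.7/8.7 = 3.9885.
Mean > mode: the posterior has a right tail.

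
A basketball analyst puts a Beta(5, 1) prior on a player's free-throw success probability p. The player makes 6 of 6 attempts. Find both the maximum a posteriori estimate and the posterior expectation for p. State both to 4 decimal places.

maximum a posteriori estimate = 1.0000, posterior expectation = 0.9167

Posterior: Beta(5+6, 1+0) = Beta(11, 1).
Since β = 1 ≤ 1 and α > 1, the Beta density is monotone increasing on [0,1]; the mode is at 1.
Mean = 11/(11+1) = 0.9167.
Mode > mean: the posterior has a left tail.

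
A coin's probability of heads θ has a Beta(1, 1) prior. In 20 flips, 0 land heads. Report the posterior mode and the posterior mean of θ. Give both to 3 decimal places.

Posterior: Beta(1+0, 1+20) = Beta(1, 21).
Since α = 1 ≤ 1 and β > 1, the Beta density is monotone decreasing on [0,1]; the mode is at 0.
Mean = 1/(1+21) = 0.045.
The mean is pulled above the mode by the posterior's right skew.

θ_MAP = 0.000, E[θ|data] = 0.045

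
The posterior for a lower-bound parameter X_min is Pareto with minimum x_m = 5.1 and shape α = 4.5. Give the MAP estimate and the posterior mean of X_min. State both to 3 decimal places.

X_min_MAP = 5.100, E[X_min|data] = 6.557

The Pareto density is strictly decreasing on [x_m, ∞), so the mode is x_m = 5.100.
Mean = α·x_m/(α−1) = 4.5·5.1/3.5 = 6.557.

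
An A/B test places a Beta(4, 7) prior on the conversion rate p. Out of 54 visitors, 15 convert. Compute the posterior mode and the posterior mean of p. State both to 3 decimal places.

posterior mode = 0.286, posterior mean = 0.292

Posterior: Beta(4+15, 7+39) = Beta(19, 46).
Mode = (19−1)/(19+46−2) = 18/63 = 0.286.
Mean = 19/(19+46) = 19/65 = 0.292.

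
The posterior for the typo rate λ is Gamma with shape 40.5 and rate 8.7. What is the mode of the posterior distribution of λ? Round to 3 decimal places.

Mode = (α−1)/β = 39.5/8.7 = 4.540.
Mean = α/β = 40.5/8.7 = 4.655.
This is the posterior mode — the MAP estimate.

4.540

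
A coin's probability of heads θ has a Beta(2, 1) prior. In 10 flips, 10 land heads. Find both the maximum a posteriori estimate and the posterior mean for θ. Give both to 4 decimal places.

Posterior: Beta(2+10, 1+0) = Beta(12, 1).
Since β = 1 ≤ 1 and α > 1, the Beta density is monotone increasing on [0,1]; the mode is at 1.
Mean = 12/(12+1) = 0.9231.

maximum a posteriori estimate = 1.0000, posterior mean = 0.9231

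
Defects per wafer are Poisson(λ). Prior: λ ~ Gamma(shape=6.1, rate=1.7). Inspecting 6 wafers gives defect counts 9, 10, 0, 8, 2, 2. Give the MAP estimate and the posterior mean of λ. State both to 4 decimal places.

Σ counts = 31. Posterior: Gamma(shape = 6.1+31 = 37.1, rate = 1.7+6 = 7.7).
Mode = (α−1)/β = 36.1/7.7 = 4.6883.
Mean = α/β = 37.1/7.7 = 4.8182.

MAP = 4.6883; posterior mean = 4.8182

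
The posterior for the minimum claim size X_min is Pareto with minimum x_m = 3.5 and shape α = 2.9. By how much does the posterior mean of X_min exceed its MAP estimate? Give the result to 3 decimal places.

1.842

The Pareto density is strictly decreasing on [x_m, ∞), so the mode is x_m = 3.500.
Mean = α·x_m/(α−1) = 2.9·3.5/1.9 = 5.342.
Difference = 5.342 − 3.500 = 1.842.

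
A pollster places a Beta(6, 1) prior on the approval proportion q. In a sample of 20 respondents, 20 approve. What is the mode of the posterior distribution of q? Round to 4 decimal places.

1.0000

Posterior: Beta(6+20, 1+0) = Beta(26, 1).
Since β = 1 ≤ 1 and α > 1, the Beta density is monotone increasing on [0,1]; the mode is at 1.
Mean = 26/(26+1) = 0.9630.
This is the posterior mode — the MAP estimate.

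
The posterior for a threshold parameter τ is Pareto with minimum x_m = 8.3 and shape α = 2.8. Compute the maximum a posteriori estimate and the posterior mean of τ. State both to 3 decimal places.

MAP: 8.300. Posterior mean: 12.911.

The Pareto density is strictly decreasing on [x_m, ∞), so the mode is x_m = 8.300.
Mean = α·x_m/(α−1) = 2.8·8.3/1.8 = 12.911.
Right-skewed posterior ⇒ mode < mean.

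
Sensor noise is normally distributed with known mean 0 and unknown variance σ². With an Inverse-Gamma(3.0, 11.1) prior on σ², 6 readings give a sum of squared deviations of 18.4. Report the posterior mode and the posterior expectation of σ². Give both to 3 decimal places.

Posterior: Inverse-Gamma(shape = 3.0+6/2 = 6.0, scale = 11.1+18.4/2 = 20.3).
Mode = β/(α+1) = 20.3/7.0 = 2.900.
Mean = β/(α−1) = 20.3/5.0 = 4.060.

posterior mode = 2.900, posterior expectation = 4.060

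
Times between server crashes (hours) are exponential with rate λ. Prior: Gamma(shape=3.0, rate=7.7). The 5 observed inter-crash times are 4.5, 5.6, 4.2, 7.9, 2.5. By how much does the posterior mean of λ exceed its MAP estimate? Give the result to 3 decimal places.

0.031

Σ times = 24.7. Posterior: Gamma(shape = 3.0+5 = 8.0, rate = 7.7+24.7 = 32.4).
Mode = (α−1)/β = 7.0/32.4 = 0.216.
Mean = α/β = 8.0/32.4 = 0.247.
Difference = 0.247 − 0.216 = 0.031.
Mean > mode: the posterior has a right tail.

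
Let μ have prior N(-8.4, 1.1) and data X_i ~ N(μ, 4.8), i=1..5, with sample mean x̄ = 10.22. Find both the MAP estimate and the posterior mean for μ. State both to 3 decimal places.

Posterior for μ is Normal. Precision-weighted mean: (1/1.1·-8.4 + 5/4.8·10.22) / (1/1.1 + 5/4.8) = 1.543.
A Normal posterior is symmetric, so mode = mean.

MAP: 1.543. Posterior mean: 1.543.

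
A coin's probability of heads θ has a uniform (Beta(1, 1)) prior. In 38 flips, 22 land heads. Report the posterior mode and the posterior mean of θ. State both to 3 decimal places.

Posterior: Beta(1+22, 1+16) = Beta(23, 17).
Mode = (23−1)/(23+17−2) = 22/38 = 0.579.
Mean = 23/(23+17) = 23/40 = 0.575.
Mode > mean: the posterior has a left tail.

θ_MAP = 0.579, E[θ|data] = 0.575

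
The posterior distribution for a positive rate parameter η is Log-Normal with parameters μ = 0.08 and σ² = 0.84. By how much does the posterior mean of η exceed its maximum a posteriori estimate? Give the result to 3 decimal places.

Mode = exp(μ − σ²) = exp(-0.76) = 0.468.
Mean = exp(μ + σ²/2) = exp(0.500) = 1.649.
Difference = 1.649 − 0.468 = 1.181.
The posterior is right-skewed, so the mean exceeds the mode.

1.181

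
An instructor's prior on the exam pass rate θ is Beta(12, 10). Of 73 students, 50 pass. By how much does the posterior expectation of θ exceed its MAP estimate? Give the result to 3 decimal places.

-0.003

Posterior: Beta(12+50, 10+23) = Beta(62, 33).
Mode = (62−1)/(62+33−2) = 61/93 = 0.656.
Mean = 62/(62+33) = 62/95 = 0.653.
Difference = 0.653 − 0.656 = -0.003.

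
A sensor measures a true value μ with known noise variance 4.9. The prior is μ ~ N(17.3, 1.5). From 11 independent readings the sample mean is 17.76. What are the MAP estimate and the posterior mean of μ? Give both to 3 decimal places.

MAP = 17.655, posterior mean = 17.655

Posterior for μ is Normal. Precision-weighted mean: (1/1.5·17.3 + 11/4.9·17.76) / (1/1.5 + 11/4.9) = 17.655.
A Normal posterior is symmetric, so mode = mean.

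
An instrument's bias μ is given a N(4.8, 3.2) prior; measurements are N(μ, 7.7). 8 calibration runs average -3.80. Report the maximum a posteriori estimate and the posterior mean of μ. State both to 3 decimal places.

maximum a posteriori estimate = -1.811, posterior mean = -1.811

Posterior for μ is Normal. Precision-weighted mean: (1/3.2·4.8 + 8/7.7·-3.80) / (1/3.2 + 8/7.7) = -1.811.
A Normal posterior is symmetric, so mode = mean.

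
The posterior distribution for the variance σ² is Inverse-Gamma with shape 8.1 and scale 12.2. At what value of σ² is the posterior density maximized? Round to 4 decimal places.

Mode = β/(α+1) = 12.2/9.1 = 1.3407.
Mean = β/(α−1) = 12.2/7.1 = 1.7183.
This is the posterior mode — the MAP estimate.

1.3407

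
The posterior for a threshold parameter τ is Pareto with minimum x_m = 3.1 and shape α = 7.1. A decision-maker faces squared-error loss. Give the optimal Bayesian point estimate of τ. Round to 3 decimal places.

3.608

The Pareto density is strictly decreasing on [x_m, ∞), so the mode is x_m = 3.100.
Mean = α·x_m/(α−1) = 7.1·3.1/6.1 = 3.608.
Squared-error loss ⇒ the optimal estimator is the posterior mean.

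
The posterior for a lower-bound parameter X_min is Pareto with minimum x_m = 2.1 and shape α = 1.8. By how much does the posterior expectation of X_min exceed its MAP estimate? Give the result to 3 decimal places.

The Pareto density is strictly decreasing on [x_m, ∞), so the mode is x_m = 2.100.
Mean = α·x_m/(α−1) = 1.8·2.1/0.8 = 4.725.
Difference = 4.725 − 2.100 = 2.625.
Mean > mode: the posterior has a right tail.

2.625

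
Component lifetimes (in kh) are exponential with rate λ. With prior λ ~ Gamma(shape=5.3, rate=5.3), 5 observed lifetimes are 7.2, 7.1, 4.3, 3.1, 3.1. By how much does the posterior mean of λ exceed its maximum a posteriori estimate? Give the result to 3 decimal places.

0.033

Σ times = 24.8. Posterior: Gamma(shape = 5.3+5 = 10.3, rate = 5.3+24.8 = 30.1).
Mode = (α−1)/β = 9.3/30.1 = 0.309.
Mean = α/β = 10.3/30.1 = 0.342.
Difference = 0.342 − 0.309 = 0.033.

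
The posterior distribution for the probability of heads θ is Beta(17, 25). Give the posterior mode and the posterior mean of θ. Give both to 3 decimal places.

Mode = (17−1)/(17+25−2) = 16/40 = 0.400.
Mean = 17/(17+25) = 17/42 = 0.405.

MAP = 0.400, posterior mean = 0.405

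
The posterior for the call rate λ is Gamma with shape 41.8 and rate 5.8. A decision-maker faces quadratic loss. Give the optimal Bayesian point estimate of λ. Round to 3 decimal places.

Mode = (α−1)/β = 40.8/5.8 = 7.034.
Mean = α/β = 41.8/5.8 = 7.207.
Quadratic loss ⇒ the optimal estimator is the posterior mean.

7.207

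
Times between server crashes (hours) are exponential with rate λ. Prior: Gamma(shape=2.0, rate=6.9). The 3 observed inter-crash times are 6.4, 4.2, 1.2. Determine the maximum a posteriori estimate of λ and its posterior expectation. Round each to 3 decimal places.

Σ times = 11.8. Posterior: Gamma(shape = 2.0+3 = 5.0, rate = 6.9+11.8 = 18.7).
Mode = (α−1)/β = 4.0/18.7 = 0.214.
Mean = α/β = 5.0/18.7 = 0.267.

MAP = 0.214; posterior mean = 0.267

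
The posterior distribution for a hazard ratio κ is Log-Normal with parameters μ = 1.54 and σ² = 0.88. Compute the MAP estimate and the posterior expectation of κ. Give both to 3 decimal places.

Mode = exp(μ − σ²) = exp(0.66) = 1.935.
Mean = exp(μ + σ²/2) = exp(1.980) = 7.243.
Mean > mode: the posterior has a right tail.

MAP = 1.935, posterior mean = 7.243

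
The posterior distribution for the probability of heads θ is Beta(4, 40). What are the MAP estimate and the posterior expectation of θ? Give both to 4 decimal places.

Mode = (4−1)/(4+40−2) = 3/42 = 0.0714.
Mean = 4/(4+40) = 4/44 = 0.0909.
Mean > mode: the posterior has a right tail.

MAP estimate = 0.0714, posterior expectation = 0.0909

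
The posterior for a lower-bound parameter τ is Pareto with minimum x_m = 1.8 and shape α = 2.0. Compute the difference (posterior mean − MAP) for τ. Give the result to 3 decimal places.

1.800

The Pareto density is strictly decreasing on [x_m, ∞), so the mode is x_m = 1.800.
Mean = α·x_m/(α−1) = 2.0·1.8/1.0 = 3.600.
Difference = 3.600 − 1.800 = 1.800.
The mean is pulled above the mode by the posterior's right skew.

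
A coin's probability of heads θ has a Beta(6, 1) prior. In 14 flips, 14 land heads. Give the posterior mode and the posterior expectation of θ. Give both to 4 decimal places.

Posterior: Beta(6+14, 1+0) = Beta(20, 1).
Since β = 1 ≤ 1 and α > 1, the Beta density is monotone increasing on [0,1]; the mode is at 1.
Mean = 20/(20+1) = 0.9524.

MAP = 1.0000; posterior mean = 0.9524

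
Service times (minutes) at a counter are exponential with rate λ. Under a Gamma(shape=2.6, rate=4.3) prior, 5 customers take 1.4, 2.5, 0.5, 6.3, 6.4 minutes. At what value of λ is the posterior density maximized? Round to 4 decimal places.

Σ times = 17.1. Posterior: Gamma(shape = 2.6+5 = 7.6, rate = 4.3+17.1 = 21.4).
Mode = (α−1)/β = 6.6/21.4 = 0.3084.
Mean = α/β = 7.6/21.4 = 0.3551.
This is the posterior mode — the MAP estimate.

0.3084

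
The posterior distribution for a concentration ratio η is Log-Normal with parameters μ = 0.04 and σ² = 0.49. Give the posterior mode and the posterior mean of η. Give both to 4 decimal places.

η_MAP = 0.6376, E[η|data] = 1.3298

Mode = exp(μ − σ²) = exp(-0.45) = 0.6376.
Mean = exp(μ + σ²/2) = exp(0.285) = 1.3298.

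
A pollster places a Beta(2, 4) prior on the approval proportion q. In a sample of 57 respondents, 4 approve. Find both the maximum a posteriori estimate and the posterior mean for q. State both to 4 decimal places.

MAP = 0.0820; posterior mean = 0.0952

Posterior: Beta(2+4, 4+53) = Beta(6, 57).
Mode = (6−1)/(6+57−2) = 5/61 = 0.0820.
Mean = 6/(6+57) = 6/63 = 0.0952.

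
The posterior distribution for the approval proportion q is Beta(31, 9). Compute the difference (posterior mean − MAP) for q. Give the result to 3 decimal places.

Mode = (31−1)/(31+9−2) = 30/38 = 0.789.
Mean = 31/(31+9) = 31/40 = 0.775.
Difference = 0.775 − 0.789 = -0.014.
Mode > mean: the posterior has a left tail.

-0.014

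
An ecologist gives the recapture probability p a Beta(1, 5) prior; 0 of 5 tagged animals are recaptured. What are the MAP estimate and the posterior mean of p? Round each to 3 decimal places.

Posterior: Beta(1+0, 5+5) = Beta(1, 10).
Since α = 1 ≤ 1 and β > 1, the Beta density is monotone decreasing on [0,1]; the mode is at 0.
Mean = 1/(1+10) = 0.091.

MAP: 0.000. Posterior mean: 0.091.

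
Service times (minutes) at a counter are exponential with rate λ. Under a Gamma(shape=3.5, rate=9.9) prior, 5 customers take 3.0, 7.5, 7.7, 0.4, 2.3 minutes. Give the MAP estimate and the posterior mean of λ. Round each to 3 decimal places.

Σ times = 20.9. Posterior: Gamma(shape = 3.5+5 = 8.5, rate = 9.9+20.9 = 30.8).
Mode = (α−1)/β = 7.5/30.8 = 0.244.
Mean = α/β = 8.5/30.8 = 0.276.
The mean is pulled above the mode by the posterior's right skew.

MAP estimate = 0.244, posterior mean = 0.276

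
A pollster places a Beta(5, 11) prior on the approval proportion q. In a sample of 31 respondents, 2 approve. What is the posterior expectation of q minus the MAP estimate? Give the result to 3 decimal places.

Posterior: Beta(5+2, 11+29) = Beta(7, 40).
Mode = (7−1)/(7+40−2) = 6/45 = 0.133.
Mean = 7/(7+40) = 7/47 = 0.149.
Difference = 0.149 − 0.133 = 0.016.
Mean > mode: the posterior has a right tail.

0.016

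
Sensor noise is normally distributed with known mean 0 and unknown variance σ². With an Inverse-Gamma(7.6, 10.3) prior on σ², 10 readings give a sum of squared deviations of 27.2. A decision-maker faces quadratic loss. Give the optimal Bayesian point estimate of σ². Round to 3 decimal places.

Posterior: Inverse-Gamma(shape = 7.6+10/2 = 12.6, scale = 10.3+27.2/2 = 23.9).
Mode = β/(α+1) = 23.9/13.6 = 1.757.
Mean = β/(α−1) = 23.9/11.6 = 2.060.
Quadratic loss ⇒ the optimal estimator is the posterior mean.

2.060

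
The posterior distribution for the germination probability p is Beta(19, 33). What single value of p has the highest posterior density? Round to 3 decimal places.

0.360

Mode = (19−1)/(19+33−2) = 18/50 = 0.360.
Mean = 19/(19+33) = 19/52 = 0.365.
This is the posterior mode — the MAP estimate.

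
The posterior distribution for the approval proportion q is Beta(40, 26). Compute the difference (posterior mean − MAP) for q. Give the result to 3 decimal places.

Mode = (40−1)/(40+26−2) = 39/64 = 0.609.
Mean = 40/(40+26) = 40/66 = 0.606.
Difference = 0.606 − 0.609 = -0.003.

-0.003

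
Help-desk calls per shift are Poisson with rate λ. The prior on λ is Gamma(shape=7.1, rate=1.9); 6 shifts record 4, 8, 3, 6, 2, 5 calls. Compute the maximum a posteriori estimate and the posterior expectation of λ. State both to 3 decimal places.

Σ counts = 28. Posterior: Gamma(shape = 7.1+28 = 35.1, rate = 1.9+6 = 7.9).
Mode = (α−1)/β = 34.1/7.9 = 4.316.
Mean = α/β = 35.1/7.9 = 4.443.

maximum a posteriori estimate = 4.316, posterior expectation = 4.443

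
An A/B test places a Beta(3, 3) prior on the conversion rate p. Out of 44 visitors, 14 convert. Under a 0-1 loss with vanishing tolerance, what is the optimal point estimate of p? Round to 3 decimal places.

Posterior: Beta(3+14, 3+30) = Beta(17, 33).
Mode = (17−1)/(17+33−2) = 16/48 = 0.333.
Mean = 17/(17+33) = 17/50 = 0.340.
This is the posterior mode — the MAP estimate.

0.333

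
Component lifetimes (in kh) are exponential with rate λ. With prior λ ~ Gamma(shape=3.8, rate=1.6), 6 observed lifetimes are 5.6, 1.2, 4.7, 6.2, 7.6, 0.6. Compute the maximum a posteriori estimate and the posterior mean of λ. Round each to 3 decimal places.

Σ times = 25.9. Posterior: Gamma(shape = 3.8+6 = 9.8, rate = 1.6+25.9 = 27.5).
Mode = (α−1)/β = 8.8/27.5 = 0.320.
Mean = α/β = 9.8/27.5 = 0.356.
The posterior is right-skewed, so the mean exceeds the mode.

MAP: 0.320. Posterior mean: 0.356.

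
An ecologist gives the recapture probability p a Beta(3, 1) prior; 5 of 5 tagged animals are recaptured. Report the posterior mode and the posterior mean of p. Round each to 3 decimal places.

Posterior: Beta(3+5, 1+0) = Beta(8, 1).
Since β = 1 ≤ 1 and α > 1, the Beta density is monotone increasing on [0,1]; the mode is at 1.
Mean = 8/(8+1) = 0.889.
Mode > mean: the posterior has a left tail.

MAP = 1.000; posterior mean = 0.889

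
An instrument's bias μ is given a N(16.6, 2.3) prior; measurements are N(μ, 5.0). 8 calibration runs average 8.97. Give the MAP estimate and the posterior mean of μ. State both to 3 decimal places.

MAP = 10.600; posterior mean = 10.600

Posterior for μ is Normal. Precision-weighted mean: (1/2.3·16.6 + 8/5.0·8.97) / (1/2.3 + 8/5.0) = 10.600.
A Normal posterior is symmetric, so mode = mean.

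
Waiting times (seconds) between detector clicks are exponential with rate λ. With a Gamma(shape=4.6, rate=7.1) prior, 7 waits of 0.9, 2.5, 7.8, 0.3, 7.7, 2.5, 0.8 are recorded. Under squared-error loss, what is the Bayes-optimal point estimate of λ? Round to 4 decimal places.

0.3919

Σ times = 22.5. Posterior: Gamma(shape = 4.6+7 = 11.6, rate = 7.1+22.5 = 29.6).
Mode = (α−1)/β = 10.6/29.6 = 0.3581.
Mean = α/β = 11.6/29.6 = 0.3919.
Squared-error loss ⇒ the optimal estimator is the posterior mean.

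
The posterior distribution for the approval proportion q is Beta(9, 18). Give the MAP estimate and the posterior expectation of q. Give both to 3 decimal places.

MAP = 0.320; posterior mean = 0.333

Mode = (9−1)/(9+18−2) = 8/25 = 0.320.
Mean = 9/(9+18) = 9/27 = 0.333.
Mean > mode: the posterior has a right tail.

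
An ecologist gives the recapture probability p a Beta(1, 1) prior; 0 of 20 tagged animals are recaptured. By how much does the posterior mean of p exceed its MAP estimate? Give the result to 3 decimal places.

Posterior: Beta(1+0, 1+20) = Beta(1, 21).
Since α = 1 ≤ 1 and β > 1, the Beta density is monotone decreasing on [0,1]; the mode is at 0.
Mean = 1/(1+21) = 0.045.
Difference = 0.045 − 0.000 = 0.045.

0.045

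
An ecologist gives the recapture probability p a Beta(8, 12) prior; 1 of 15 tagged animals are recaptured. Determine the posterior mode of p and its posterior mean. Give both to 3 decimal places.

Posterior: Beta(8+1, 12+14) = Beta(9, 26).
Mode = (9−1)/(9+26−2) = 8/33 = 0.242.
Mean = 9/(9+26) = 9/35 = 0.257.

MAP: 0.242. Posterior mean: 0.257.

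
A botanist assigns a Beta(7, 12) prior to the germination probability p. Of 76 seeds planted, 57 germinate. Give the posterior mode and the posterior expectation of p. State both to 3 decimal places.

Posterior: Beta(7+57, 12+19) = Beta(64, 31).
Mode = (64−1)/(64+31−2) = 63/93 = 0.677.
Mean = 64/(64+31) = 64/95 = 0.674.
Left-skewed posterior ⇒ mean < mode.

MAP = 0.677, posterior mean = 0.674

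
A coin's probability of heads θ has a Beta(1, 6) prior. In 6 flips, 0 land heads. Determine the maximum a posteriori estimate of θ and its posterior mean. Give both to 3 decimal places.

Posterior: Beta(1+0, 6+6) = Beta(1, 12).
Since α = 1 ≤ 1 and β > 1, the Beta density is monotone decreasing on [0,1]; the mode is at 0.
Mean = 1/(1+12) = 0.077.

MAP = 0.000, posterior mean = 0.077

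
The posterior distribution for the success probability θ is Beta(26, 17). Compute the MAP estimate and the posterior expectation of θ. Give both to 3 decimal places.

MAP estimate = 0.610, posterior expectation = 0.605

Mode = (26−1)/(26+17−2) = 25/41 = 0.610.
Mean = 26/(26+17) = 26/43 = 0.605.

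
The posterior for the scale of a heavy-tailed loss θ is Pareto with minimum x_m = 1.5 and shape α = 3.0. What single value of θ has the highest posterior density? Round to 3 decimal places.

The Pareto density is strictly decreasing on [x_m, ∞), so the mode is x_m = 1.500.
Mean = α·x_m/(α−1) = 3.0·1.5/2.0 = 2.250.
This is the posterior mode — the MAP estimate.

1.500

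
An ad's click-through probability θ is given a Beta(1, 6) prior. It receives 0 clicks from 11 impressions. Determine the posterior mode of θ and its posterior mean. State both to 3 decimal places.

posterior mode = 0.000, posterior mean = 0.056

Posterior: Beta(1+0, 6+11) = Beta(1, 17).
Since α = 1 ≤ 1 and β > 1, the Beta density is monotone decreasing on [0,1]; the mode is at 0.
Mean = 1/(1+17) = 0.056.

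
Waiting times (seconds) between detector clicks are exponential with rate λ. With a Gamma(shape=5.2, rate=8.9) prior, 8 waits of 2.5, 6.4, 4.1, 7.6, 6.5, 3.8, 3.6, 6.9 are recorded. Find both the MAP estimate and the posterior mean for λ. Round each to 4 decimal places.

Σ times = 41.4. Posterior: Gamma(shape = 5.2+8 = 13.2, rate = 8.9+41.4 = 50.3).
Mode = (α−1)/β = 12.2/50.3 = 0.2425.
Mean = α/β = 13.2/50.3 = 0.2624.
Mean > mode: the posterior has a right tail.

MAP = 0.2425; posterior mean = 0.2624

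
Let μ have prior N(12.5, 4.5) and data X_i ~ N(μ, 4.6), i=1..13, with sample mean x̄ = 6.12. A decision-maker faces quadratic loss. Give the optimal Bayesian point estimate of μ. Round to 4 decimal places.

6.5851

Posterior for μ is Normal. Precision-weighted mean: (1/4.5·12.5 + 13/4.6·6.12) / (1/4.5 + 13/4.6) = 6.5851.
A Normal posterior is symmetric, so mode = mean.
Quadratic loss ⇒ the optimal estimator is the posterior mean.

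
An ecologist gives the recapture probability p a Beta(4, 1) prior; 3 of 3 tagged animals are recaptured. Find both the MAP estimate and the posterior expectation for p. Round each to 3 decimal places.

MAP estimate = 1.000, posterior expectation = 0.875

Posterior: Beta(4+3, 1+0) = Beta(7, 1).
Since β = 1 ≤ 1 and α > 1, the Beta density is monotone increasing on [0,1]; the mode is at 1.
Mean = 7/(7+1) = 0.875.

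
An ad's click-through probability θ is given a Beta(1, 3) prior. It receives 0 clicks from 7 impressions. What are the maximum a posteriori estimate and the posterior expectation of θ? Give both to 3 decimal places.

maximum a posteriori estimate = 0.000, posterior expectation = 0.091

Posterior: Beta(1+0, 3+7) = Beta(1, 10).
Since α = 1 ≤ 1 and β > 1, the Beta density is monotone decreasing on [0,1]; the mode is at 0.
Mean = 1/(1+10) = 0.091.
The mean is pulled above the mode by the posterior's right skew.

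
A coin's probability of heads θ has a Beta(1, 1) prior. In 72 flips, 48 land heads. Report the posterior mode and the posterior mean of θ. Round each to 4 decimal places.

MAP = 0.6667; posterior mean = 0.6622

Posterior: Beta(1+48, 1+24) = Beta(49, 25).
Mode = (49−1)/(49+25−2) = 48/72 = 0.6667.
With a flat prior the MAP equals the MLE, 48/72.
Mean = 49/(49+25) = 49/74 = 0.6622.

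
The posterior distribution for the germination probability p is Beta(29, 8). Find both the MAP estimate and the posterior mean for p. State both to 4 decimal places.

Mode = (29−1)/(29+8−2) = 28/35 = 0.8000.
Mean = 29/(29+8) = 29/37 = 0.7838.

p_MAP = 0.8000, E[p|data] = 0.7838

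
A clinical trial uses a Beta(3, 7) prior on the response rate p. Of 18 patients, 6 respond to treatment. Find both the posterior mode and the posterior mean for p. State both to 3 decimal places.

MAP = 0.308, posterior mean = 0.321

Posterior: Beta(3+6, 7+12) = Beta(9, 19).
Mode = (9−1)/(9+19−2) = 8/26 = 0.308.
Mean = 9/(9+19) = 9/28 = 0.321.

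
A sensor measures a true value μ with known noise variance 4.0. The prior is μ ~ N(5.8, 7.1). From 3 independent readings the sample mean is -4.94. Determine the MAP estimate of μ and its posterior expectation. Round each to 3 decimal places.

Posterior for μ is Normal. Precision-weighted mean: (1/7.1·5.8 + 3/4.0·-4.94) / (1/7.1 + 3/4.0) = -3.242.
A Normal posterior is symmetric, so mode = mean.

MAP = -3.242; posterior mean = -3.242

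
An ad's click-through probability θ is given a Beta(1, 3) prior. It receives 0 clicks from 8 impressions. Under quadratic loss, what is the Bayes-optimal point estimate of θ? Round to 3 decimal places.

Posterior: Beta(1+0, 3+8) = Beta(1, 11).
Since α = 1 ≤ 1 and β > 1, the Beta density is monotone decreasing on [0,1]; the mode is at 0.
Mean = 1/(1+11) = 0.083.
Quadratic loss ⇒ the optimal estimator is the posterior mean.

0.083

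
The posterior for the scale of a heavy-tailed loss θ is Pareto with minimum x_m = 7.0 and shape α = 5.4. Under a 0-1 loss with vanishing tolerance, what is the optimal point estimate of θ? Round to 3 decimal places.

The Pareto density is strictly decreasing on [x_m, ∞), so the mode is x_m = 7.000.
Mean = α·x_m/(α−1) = 5.4·7.0/4.4 = 8.591.
This is the posterior mode — the MAP estimate.

7.000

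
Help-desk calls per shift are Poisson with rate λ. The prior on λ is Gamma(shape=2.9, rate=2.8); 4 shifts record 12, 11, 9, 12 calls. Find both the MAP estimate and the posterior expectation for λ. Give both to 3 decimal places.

Σ counts = 44. Posterior: Gamma(shape = 2.9+44 = 46.9, rate = 2.8+4 = 6.8).
Mode = (α−1)/β = 45.9/6.8 = 6.750.
Mean = α/β = 46.9/6.8 = 6.897.
The posterior is right-skewed, so the mean exceeds the mode.

MAP = 6.750, posterior mean = 6.897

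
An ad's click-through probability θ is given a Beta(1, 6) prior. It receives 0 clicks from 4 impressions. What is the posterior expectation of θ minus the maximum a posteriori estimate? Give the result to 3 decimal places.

0.091

Posterior: Beta(1+0, 6+4) = Beta(1, 10).
Since α = 1 ≤ 1 and β > 1, the Beta density is monotone decreasing on [0,1]; the mode is at 0.
Mean = 1/(1+10) = 0.091.
Difference = 0.091 − 0.000 = 0.091.
Right-skewed posterior ⇒ mode < mean.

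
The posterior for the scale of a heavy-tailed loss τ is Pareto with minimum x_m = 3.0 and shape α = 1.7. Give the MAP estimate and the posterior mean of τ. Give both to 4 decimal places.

MAP = 3.0000; posterior mean = 7.2857

The Pareto density is strictly decreasing on [x_m, ∞), so the mode is x_m = 3.0000.
Mean = α·x_m/(α−1) = 1.7·3.0/0.7 = 7.2857.
Mean > mode: the posterior has a right tail.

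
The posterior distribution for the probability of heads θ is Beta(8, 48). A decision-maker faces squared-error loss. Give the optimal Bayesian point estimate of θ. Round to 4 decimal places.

Mode = (8−1)/(8+48−2) = 7/54 = 0.1296.
Mean = 8/(8+48) = 8/56 = 0.1429.
Squared-error loss ⇒ the optimal estimator is the posterior mean.

0.1429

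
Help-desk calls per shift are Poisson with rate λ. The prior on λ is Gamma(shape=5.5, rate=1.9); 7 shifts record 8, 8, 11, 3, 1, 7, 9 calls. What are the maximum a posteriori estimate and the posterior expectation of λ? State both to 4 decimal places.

Σ counts = 47. Posterior: Gamma(shape = 5.5+47 = 52.5, rate = 1.9+7 = 8.9).
Mode = (α−1)/β = 51.5/8.9 = 5.7865.
Mean = α/β = 52.5/8.9 = 5.8989.
Right-skewed posterior ⇒ mode < mean.

λ_MAP = 5.7865, E[λ|data] = 5.8989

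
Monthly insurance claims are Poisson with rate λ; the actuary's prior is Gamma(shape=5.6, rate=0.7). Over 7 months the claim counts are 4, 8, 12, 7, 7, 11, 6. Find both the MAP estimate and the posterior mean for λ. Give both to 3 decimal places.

Σ counts = 55. Posterior: Gamma(shape = 5.6+55 = 60.6, rate = 0.7+7 = 7.7).
Mode = (α−1)/β = 59.6/7.7 = 7.740.
Mean = α/β = 60.6/7.7 = 7.870.
Mean > mode: the posterior has a right tail.

MAP = 7.740, posterior mean = 7.870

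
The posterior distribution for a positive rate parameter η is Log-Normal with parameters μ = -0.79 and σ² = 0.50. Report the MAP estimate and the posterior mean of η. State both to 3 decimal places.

Mode = exp(μ − σ²) = exp(-1.29) = 0.275.
Mean = exp(μ + σ²/2) = exp(-0.540) = 0.583.

MAP estimate = 0.275, posterior mean = 0.583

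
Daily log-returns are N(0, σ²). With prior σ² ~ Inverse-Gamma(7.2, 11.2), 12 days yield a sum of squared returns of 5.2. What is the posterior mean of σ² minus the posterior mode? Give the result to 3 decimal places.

0.159

Posterior: Inverse-Gamma(shape = 7.2+12/2 = 13.2, scale = 11.2+5.2/2 = 13.8).
Mode = β/(α+1) = 13.8/14.2 = 0.972.
Mean = β/(α−1) = 13.8/12.2 = 1.131.
Difference = 1.131 − 0.972 = 0.159.
The mean is pulled above the mode by the posterior's right skew.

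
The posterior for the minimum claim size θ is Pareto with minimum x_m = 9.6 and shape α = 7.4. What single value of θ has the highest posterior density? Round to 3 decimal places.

The Pareto density is strictly decreasing on [x_m, ∞), so the mode is x_m = 9.600.
Mean = α·x_m/(α−1) = 7.4·9.6/6.4 = 11.100.
This is the posterior mode — the MAP estimate.

9.600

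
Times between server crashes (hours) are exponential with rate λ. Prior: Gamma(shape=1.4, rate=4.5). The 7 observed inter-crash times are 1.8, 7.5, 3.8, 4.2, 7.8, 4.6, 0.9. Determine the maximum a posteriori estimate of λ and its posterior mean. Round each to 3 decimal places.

Σ times = 30.6. Posterior: Gamma(shape = 1.4+7 = 8.4, rate = 4.5+30.6 = 35.1).
Mode = (α−1)/β = 7.4/35.1 = 0.211.
Mean = α/β = 8.4/35.1 = 0.239.

MAP: 0.211. Posterior mean: 0.239.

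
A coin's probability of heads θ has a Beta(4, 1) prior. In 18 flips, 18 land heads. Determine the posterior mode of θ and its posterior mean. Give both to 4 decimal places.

Posterior: Beta(4+18, 1+0) = Beta(22, 1).
Since β = 1 ≤ 1 and α > 1, the Beta density is monotone increasing on [0,1]; the mode is at 1.
Mean = 22/(22+1) = 0.9565.
Mode > mean: the posterior has a left tail.

MAP = 1.0000, posterior mean = 0.9565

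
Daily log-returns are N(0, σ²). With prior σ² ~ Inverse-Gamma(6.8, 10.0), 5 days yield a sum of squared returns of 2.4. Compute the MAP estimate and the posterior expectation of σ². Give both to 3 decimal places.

MAP estimate = 1.087, posterior expectation = 1.349

Posterior: Inverse-Gamma(shape = 6.8+5/2 = 9.3, scale = 10.0+2.4/2 = 11.2).
Mode = β/(α+1) = 11.2/10.3 = 1.087.
Mean = β/(α−1) = 11.2/8.3 = 1.349.
Right-skewed posterior ⇒ mode < mean.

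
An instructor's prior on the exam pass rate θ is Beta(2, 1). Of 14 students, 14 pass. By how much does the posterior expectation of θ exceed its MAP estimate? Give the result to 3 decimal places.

-0.059

Posterior: Beta(2+14, 1+0) = Beta(16, 1).
Since β = 1 ≤ 1 and α > 1, the Beta density is monotone increasing on [0,1]; the mode is at 1.
Mean = 16/(16+1) = 0.941.
Difference = 0.941 − 1.000 = -0.059.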